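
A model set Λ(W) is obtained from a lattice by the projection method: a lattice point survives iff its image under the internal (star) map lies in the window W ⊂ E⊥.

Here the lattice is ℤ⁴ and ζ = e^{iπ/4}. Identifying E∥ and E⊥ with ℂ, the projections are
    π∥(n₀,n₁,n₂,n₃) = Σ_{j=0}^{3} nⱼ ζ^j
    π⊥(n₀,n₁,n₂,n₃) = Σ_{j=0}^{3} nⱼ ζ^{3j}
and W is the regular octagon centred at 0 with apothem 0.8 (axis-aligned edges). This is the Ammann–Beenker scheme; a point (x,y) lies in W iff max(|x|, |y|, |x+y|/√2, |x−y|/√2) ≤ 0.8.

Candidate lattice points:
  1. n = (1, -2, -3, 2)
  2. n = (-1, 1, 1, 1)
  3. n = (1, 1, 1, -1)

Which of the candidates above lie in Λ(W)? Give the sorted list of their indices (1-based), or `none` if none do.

none

Internal map: ζ^{3j} for j=0..3 gives (1,0), (−√2/2,√2/2), (0,−1), (√2/2,√2/2).
candidate 1: n = (1, -2, -3, 2) → π⊥ ≈ (+3.82843, +3.00000); max(|x|,|y|,|x±y|/√2) = 4.82843 > 0.8 ⇒ ∉ W
candidate 2: n = (-1, 1, 1, 1) → π⊥ ≈ (-1.00000, +0.41421); max(|x|,|y|,|x±y|/√2) = 1.00000 > 0.8 ⇒ ∉ W
candidate 3: n = (1, 1, 1, -1) → π⊥ ≈ (-0.41421, -1.00000); max(|x|,|y|,|x±y|/√2) = 1.00000 > 0.8 ⇒ ∉ W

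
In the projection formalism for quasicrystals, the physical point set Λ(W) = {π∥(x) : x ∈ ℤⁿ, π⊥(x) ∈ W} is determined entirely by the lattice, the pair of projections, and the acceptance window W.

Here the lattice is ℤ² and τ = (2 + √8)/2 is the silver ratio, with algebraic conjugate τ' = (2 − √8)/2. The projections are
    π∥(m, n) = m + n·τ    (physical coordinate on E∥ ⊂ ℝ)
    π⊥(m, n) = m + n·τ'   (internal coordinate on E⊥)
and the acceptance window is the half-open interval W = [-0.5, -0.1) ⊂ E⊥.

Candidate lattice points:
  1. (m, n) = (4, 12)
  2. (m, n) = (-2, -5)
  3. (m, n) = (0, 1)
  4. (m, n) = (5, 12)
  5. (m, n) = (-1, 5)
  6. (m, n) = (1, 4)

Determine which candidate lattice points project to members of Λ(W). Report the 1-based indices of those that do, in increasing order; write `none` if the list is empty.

3

Numerically τ ≈ 2.4142 and τ' = −1/τ ≈ -0.4142.
[1] lift (4,12): star map gives -0.9706; window check -0.5 ≤ -0.9706 < -0.1 is false → out
[2] lift (-2,-5): star map gives 0.0711; window check -0.5 ≤ 0.0711 < -0.1 is false → out
[3] lift (0,1): star map gives -0.4142; window check -0.5 ≤ -0.4142 < -0.1 is true → IN Λ
[4] lift (5,12): star map gives 0.0294; window check -0.5 ≤ 0.0294 < -0.1 is false → out
[5] lift (-1,5): star map gives -3.0711; window check -0.5 ≤ -3.0711 < -0.1 is false → out
[6] lift (1,4): star map gives -0.6569; window check -0.5 ≤ -0.6569 < -0.1 is false → out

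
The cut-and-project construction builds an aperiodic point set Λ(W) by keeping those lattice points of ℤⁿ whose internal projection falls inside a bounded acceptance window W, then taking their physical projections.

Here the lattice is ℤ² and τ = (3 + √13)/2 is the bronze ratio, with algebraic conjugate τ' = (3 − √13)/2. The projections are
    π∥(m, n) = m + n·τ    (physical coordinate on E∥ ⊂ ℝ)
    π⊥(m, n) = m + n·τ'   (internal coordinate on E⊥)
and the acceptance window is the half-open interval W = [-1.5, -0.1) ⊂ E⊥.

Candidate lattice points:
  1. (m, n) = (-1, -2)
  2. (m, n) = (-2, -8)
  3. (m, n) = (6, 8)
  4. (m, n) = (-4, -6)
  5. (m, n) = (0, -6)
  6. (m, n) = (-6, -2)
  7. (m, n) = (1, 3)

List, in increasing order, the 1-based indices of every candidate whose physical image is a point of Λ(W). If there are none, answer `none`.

1

τ' = (3−√13)/2 ≈ -0.30278.
[1] lift (-1,-2): star map gives -0.39445; window check -1.5 ≤ -0.39445 < -0.1 is true → IN Λ
[2] lift (-2,-8): star map gives 0.42221; window check -1.5 ≤ 0.42221 < -0.1 is false → out
[3] lift (6,8): star map gives 3.57779; window check -1.5 ≤ 3.57779 < -0.1 is false → out
[4] lift (-4,-6): star map gives -2.18335; window check -1.5 ≤ -2.18335 < -0.1 is false → out
[5] lift (0,-6): star map gives 1.81665; window check -1.5 ≤ 1.81665 < -0.1 is false → out
[6] lift (-6,-2): star map gives -5.39445; window check -1.5 ≤ -5.39445 < -0.1 is false → out
[7] lift (1,3): star map gives 0.09167; window check -1.5 ≤ 0.09167 < -0.1 is false → out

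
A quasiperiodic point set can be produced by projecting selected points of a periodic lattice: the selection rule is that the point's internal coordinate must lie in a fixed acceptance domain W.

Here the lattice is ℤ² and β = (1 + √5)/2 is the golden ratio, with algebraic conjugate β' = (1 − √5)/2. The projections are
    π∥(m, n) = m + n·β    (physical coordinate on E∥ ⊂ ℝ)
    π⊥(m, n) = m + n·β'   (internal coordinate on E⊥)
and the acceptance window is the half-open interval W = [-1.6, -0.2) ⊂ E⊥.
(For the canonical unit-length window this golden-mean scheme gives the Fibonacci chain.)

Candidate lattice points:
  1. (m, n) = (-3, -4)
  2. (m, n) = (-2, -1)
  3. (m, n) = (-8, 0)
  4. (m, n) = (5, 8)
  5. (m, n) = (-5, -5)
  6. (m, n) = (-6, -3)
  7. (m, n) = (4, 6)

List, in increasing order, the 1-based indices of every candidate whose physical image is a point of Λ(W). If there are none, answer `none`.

β' = (1−√5)/2 ≈ -0.61803.
#1 (-3,-4): internal coord -3 + (-4)·β' = -0.52786; -0.52786 ∈ [-1.6, -0.2) → IN Λ
#2 (-2,-1): internal coord -2 + (-1)·β' = -1.38197; -1.38197 ∈ [-1.6, -0.2) → IN Λ
#3 (-8,0): internal coord -8 + (0)·β' = -8.00000; -8.00000 ∉ [-1.6, -0.2) → out
#4 (5,8): internal coord 5 + (8)·β' = +0.05573; +0.05573 ∉ [-1.6, -0.2) → out
#5 (-5,-5): internal coord -5 + (-5)·β' = -1.90983; -1.90983 ∉ [-1.6, -0.2) → out
#6 (-6,-3): internal coord -6 + (-3)·β' = -4.14590; -4.14590 ∉ [-1.6, -0.2) → out
#7 (4,6): internal coord 4 + (6)·β' = +0.29180; +0.29180 ∉ [-1.6, -0.2) → out

1, 2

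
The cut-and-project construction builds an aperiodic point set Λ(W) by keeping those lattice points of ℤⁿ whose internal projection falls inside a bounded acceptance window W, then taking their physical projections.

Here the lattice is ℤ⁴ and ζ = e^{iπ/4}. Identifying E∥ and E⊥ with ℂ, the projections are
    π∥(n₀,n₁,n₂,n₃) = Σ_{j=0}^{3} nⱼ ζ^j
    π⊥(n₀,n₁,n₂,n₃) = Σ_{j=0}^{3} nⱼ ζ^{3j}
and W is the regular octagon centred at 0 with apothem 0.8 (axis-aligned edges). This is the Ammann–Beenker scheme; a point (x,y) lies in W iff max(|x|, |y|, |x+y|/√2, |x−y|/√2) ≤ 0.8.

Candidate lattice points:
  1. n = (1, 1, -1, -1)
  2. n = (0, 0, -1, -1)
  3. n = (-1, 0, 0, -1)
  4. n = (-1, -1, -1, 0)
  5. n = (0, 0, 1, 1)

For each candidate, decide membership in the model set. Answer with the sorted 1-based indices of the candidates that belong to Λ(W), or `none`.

2, 4, 5

π⊥(n) = n₀ + n₁ζ³ + n₂ζ⁶ + n₃ζ⁹ where ζ = e^{iπ/4}.
#1 (1, 1, -1, -1): internal (-0.414214, 1.000000); octagon support 1.000000 vs apothem 0.8 → ∉ W
#2 (0, 0, -1, -1): internal (-0.707107, 0.292893); octagon support 0.707107 vs apothem 0.8 → ∈ W
#3 (-1, 0, 0, -1): internal (-1.707107, -0.707107); octagon support 1.707107 vs apothem 0.8 → ∉ W
#4 (-1, -1, -1, 0): internal (-0.292893, 0.292893); octagon support 0.414214 vs apothem 0.8 → ∈ W
#5 (0, 0, 1, 1): internal (0.707107, -0.292893); octagon support 0.707107 vs apothem 0.8 → ∈ W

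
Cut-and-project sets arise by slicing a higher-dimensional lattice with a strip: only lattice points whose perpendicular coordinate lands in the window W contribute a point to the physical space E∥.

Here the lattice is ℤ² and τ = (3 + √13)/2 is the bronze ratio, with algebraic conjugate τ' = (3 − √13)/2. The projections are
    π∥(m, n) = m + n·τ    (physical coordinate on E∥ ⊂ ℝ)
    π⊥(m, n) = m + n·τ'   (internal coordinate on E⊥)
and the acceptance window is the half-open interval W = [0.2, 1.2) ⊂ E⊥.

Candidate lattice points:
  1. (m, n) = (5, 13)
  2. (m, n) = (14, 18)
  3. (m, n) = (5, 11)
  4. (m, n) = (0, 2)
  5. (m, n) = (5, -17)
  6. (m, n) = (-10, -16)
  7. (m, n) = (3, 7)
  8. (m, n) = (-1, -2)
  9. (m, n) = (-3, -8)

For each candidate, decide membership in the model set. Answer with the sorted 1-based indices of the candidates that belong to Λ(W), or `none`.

Compute τ' = (3−√13)/2 = -0.302776, so π⊥(m,n) = m -0.302776·n.
#1 (5,13): internal coord 5 + (13)·τ' = +1.063917; +1.063917 ∈ [0.2, 1.2) → IN Λ
#2 (14,18): internal coord 14 + (18)·τ' = +8.550039; +8.550039 ∉ [0.2, 1.2) → out
#3 (5,11): internal coord 5 + (11)·τ' = +1.669468; +1.669468 ∉ [0.2, 1.2) → out
#4 (0,2): internal coord 0 + (2)·τ' = -0.605551; -0.605551 ∉ [0.2, 1.2) → out
#5 (5,-17): internal coord 5 + (-17)·τ' = +10.147186; +10.147186 ∉ [0.2, 1.2) → out
#6 (-10,-16): internal coord -10 + (-16)·τ' = -5.155590; -5.155590 ∉ [0.2, 1.2) → out
#7 (3,7): internal coord 3 + (7)·τ' = +0.880571; +0.880571 ∈ [0.2, 1.2) → IN Λ
#8 (-1,-2): internal coord -1 + (-2)·τ' = -0.394449; -0.394449 ∉ [0.2, 1.2) → out
#9 (-3,-8): internal coord -3 + (-8)·τ' = -0.577795; -0.577795 ∉ [0.2, 1.2) → out

1, 7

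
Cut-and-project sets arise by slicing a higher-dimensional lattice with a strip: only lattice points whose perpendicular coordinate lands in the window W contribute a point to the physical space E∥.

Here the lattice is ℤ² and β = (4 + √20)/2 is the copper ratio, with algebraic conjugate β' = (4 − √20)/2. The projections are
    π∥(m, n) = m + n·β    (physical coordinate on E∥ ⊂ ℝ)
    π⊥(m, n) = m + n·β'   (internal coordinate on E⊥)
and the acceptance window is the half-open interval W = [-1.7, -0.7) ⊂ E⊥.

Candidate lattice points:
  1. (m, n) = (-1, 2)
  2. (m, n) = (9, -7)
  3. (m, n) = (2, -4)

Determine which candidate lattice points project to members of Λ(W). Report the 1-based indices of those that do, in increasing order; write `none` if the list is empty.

Numerically β ≈ 4.2361 and β' = −1/β ≈ -0.2361.
candidate 1: (m,n)=(-1,2) → π∥ = -1+2·β ≈ 7.4721, π⊥ = -1+2·β' ≈ -1.4721 ∈ [-1.7, -0.7) ⇒ IN Λ
candidate 2: (m,n)=(9,-7) → π∥ = 9-7·β ≈ -20.6525, π⊥ = 9-7·β' ≈ 10.6525 ∉ [-1.7, -0.7) ⇒ out
candidate 3: (m,n)=(2,-4) → π∥ = 2-4·β ≈ -14.9443, π⊥ = 2-4·β' ≈ 2.9443 ∉ [-1.7, -0.7) ⇒ out

1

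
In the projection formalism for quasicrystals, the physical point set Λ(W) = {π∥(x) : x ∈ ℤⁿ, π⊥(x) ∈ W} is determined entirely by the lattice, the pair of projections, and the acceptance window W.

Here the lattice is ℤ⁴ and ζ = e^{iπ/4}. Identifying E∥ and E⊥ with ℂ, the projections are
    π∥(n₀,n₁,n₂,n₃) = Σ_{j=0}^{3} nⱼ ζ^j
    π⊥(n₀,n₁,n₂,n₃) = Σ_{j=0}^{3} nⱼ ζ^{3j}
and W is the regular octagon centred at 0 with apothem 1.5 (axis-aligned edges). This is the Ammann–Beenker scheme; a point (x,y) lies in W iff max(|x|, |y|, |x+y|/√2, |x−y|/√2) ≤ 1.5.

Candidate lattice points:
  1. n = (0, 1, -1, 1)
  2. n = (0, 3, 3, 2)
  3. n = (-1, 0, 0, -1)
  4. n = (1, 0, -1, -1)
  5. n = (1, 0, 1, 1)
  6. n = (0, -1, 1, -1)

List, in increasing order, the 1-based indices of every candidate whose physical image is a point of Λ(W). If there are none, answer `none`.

2, 4

With ζ = e^{iπ/4} the internal vectors are ζ^0,ζ^3,ζ^6,ζ^9.
candidate 1: n = (0, 1, -1, 1) → π⊥ ≈ (+0.000000, +2.414214); max(|x|,|y|,|x±y|/√2) = 2.414214 > 1.5 ⇒ ∉ W
candidate 2: n = (0, 3, 3, 2) → π⊥ ≈ (-0.707107, +0.535534); max(|x|,|y|,|x±y|/√2) = 0.878680 ≤ 1.5 ⇒ ∈ W
candidate 3: n = (-1, 0, 0, -1) → π⊥ ≈ (-1.707107, -0.707107); max(|x|,|y|,|x±y|/√2) = 1.707107 > 1.5 ⇒ ∉ W
candidate 4: n = (1, 0, -1, -1) → π⊥ ≈ (+0.292893, +0.292893); max(|x|,|y|,|x±y|/√2) = 0.414214 ≤ 1.5 ⇒ ∈ W
candidate 5: n = (1, 0, 1, 1) → π⊥ ≈ (+1.707107, -0.292893); max(|x|,|y|,|x±y|/√2) = 1.707107 > 1.5 ⇒ ∉ W
candidate 6: n = (0, -1, 1, -1) → π⊥ ≈ (+0.000000, -2.414214); max(|x|,|y|,|x±y|/√2) = 2.414214 > 1.5 ⇒ ∉ W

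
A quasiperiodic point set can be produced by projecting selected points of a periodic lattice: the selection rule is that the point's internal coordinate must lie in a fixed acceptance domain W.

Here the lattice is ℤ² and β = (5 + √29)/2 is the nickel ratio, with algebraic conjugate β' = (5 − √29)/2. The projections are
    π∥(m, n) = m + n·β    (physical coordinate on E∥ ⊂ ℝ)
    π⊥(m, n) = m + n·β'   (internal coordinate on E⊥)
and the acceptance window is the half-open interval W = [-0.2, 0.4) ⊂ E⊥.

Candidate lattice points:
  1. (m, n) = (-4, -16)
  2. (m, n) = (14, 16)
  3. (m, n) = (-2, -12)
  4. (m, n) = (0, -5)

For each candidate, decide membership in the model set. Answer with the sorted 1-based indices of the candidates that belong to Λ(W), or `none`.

Numerically β ≈ 5.192582 and β' = −1/β ≈ -0.192582.
candidate 1: (m,n)=(-4,-16) → π∥ = -4-16·β ≈ -87.081318, π⊥ = -4-16·β' ≈ -0.918682 ∉ [-0.2, 0.4) ⇒ out
candidate 2: (m,n)=(14,16) → π∥ = 14+16·β ≈ 97.081318, π⊥ = 14+16·β' ≈ 10.918682 ∉ [-0.2, 0.4) ⇒ out
candidate 3: (m,n)=(-2,-12) → π∥ = -2-12·β ≈ -64.310989, π⊥ = -2-12·β' ≈ 0.310989 ∈ [-0.2, 0.4) ⇒ IN Λ
candidate 4: (m,n)=(0,-5) → π∥ = 0-5·β ≈ -25.962912, π⊥ = 0-5·β' ≈ 0.962912 ∉ [-0.2, 0.4) ⇒ out

3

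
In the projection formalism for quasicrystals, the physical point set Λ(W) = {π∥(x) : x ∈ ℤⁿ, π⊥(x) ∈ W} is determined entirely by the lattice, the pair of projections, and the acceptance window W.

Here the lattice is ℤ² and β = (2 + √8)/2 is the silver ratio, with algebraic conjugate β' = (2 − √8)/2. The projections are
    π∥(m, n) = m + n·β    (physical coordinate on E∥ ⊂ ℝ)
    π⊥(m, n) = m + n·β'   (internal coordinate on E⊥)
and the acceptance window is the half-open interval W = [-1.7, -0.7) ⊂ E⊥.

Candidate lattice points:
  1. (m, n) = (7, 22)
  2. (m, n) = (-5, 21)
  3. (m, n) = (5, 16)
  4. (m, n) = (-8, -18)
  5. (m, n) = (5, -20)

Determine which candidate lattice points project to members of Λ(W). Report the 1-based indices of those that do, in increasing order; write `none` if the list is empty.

β' = (2−√8)/2 ≈ -0.4142.
#1 (7,22): internal coord 7 + (22)·β' = -2.1127; -2.1127 ∉ [-1.7, -0.7) → out
#2 (-5,21): internal coord -5 + (21)·β' = -13.6985; -13.6985 ∉ [-1.7, -0.7) → out
#3 (5,16): internal coord 5 + (16)·β' = -1.6274; -1.6274 ∈ [-1.7, -0.7) → IN Λ
#4 (-8,-18): internal coord -8 + (-18)·β' = -0.5442; -0.5442 ∉ [-1.7, -0.7) → out
#5 (5,-20): internal coord 5 + (-20)·β' = +13.2843; +13.2843 ∉ [-1.7, -0.7) → out

3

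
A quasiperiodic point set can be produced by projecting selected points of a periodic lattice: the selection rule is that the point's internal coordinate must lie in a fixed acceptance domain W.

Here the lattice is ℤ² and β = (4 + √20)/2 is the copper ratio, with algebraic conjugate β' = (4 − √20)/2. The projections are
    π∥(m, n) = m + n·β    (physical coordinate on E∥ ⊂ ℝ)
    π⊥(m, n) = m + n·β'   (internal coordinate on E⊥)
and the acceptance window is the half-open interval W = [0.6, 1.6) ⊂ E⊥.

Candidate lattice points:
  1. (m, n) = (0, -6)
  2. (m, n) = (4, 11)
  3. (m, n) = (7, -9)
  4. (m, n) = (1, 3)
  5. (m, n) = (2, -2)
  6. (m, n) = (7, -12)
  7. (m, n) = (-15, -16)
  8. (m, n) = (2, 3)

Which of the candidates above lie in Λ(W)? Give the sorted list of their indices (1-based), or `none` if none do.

β' = (4−√20)/2 ≈ -0.23607.
[1] lift (0,-6): star map gives 1.41641; window check 0.6 ≤ 1.41641 < 1.6 is true → IN Λ
[2] lift (4,11): star map gives 1.40325; window check 0.6 ≤ 1.40325 < 1.6 is true → IN Λ
[3] lift (7,-9): star map gives 9.12461; window check 0.6 ≤ 9.12461 < 1.6 is false → out
[4] lift (1,3): star map gives 0.29180; window check 0.6 ≤ 0.29180 < 1.6 is false → out
[5] lift (2,-2): star map gives 2.47214; window check 0.6 ≤ 2.47214 < 1.6 is false → out
[6] lift (7,-12): star map gives 9.83282; window check 0.6 ≤ 9.83282 < 1.6 is false → out
[7] lift (-15,-16): star map gives -11.22291; window check 0.6 ≤ -11.22291 < 1.6 is false → out
[8] lift (2,3): star map gives 1.29180; window check 0.6 ≤ 1.29180 < 1.6 is true → IN Λ

1, 2, 8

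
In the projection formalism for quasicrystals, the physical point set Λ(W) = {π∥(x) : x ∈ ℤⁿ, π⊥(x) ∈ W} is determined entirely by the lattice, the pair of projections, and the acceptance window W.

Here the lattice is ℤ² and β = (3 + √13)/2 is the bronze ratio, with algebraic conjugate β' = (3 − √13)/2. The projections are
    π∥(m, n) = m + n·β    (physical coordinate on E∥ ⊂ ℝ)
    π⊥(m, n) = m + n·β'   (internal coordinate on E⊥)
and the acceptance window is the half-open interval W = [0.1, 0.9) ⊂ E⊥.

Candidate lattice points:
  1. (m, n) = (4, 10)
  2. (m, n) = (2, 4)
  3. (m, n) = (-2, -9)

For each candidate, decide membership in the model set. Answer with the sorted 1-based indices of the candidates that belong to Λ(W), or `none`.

Numerically β ≈ 3.3028 and β' = −1/β ≈ -0.3028.
#1 (4,10): internal coord 4 + (10)·β' = +0.9722; +0.9722 ∉ [0.1, 0.9) → out
#2 (2,4): internal coord 2 + (4)·β' = +0.7889; +0.7889 ∈ [0.1, 0.9) → IN Λ
#3 (-2,-9): internal coord -2 + (-9)·β' = +0.7250; +0.7250 ∈ [0.1, 0.9) → IN Λ

2, 3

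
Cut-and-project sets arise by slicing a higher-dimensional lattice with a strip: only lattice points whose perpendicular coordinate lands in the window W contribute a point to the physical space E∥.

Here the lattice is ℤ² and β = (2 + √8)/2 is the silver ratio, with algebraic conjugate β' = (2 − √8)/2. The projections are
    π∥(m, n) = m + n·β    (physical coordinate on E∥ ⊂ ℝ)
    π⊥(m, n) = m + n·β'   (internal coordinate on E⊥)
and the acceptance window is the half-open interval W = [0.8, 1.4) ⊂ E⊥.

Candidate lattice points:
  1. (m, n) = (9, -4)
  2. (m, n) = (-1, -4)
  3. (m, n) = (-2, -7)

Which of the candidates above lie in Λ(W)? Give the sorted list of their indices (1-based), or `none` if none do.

3

β' = (2−√8)/2 ≈ -0.41421.
#1 (9,-4): internal coord 9 + (-4)·β' = +10.65685; +10.65685 ∉ [0.8, 1.4) → out
#2 (-1,-4): internal coord -1 + (-4)·β' = +0.65685; +0.65685 ∉ [0.8, 1.4) → out
#3 (-2,-7): internal coord -2 + (-7)·β' = +0.89949; +0.89949 ∈ [0.8, 1.4) → IN Λ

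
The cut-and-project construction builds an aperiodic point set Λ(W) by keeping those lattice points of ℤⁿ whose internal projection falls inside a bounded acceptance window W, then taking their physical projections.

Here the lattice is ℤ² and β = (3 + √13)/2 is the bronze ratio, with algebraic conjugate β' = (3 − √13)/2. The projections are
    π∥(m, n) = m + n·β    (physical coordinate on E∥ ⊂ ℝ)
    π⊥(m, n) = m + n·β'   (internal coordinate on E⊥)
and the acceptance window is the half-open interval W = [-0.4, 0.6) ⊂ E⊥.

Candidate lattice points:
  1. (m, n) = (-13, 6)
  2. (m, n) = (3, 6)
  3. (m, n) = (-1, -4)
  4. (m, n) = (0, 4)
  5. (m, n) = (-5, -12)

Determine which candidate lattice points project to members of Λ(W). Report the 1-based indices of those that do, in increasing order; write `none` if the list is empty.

3

β' = (3−√13)/2 ≈ -0.3028.
[1] lift (-13,6): star map gives -14.8167; window check -0.4 ≤ -14.8167 < 0.6 is false → out
[2] lift (3,6): star map gives 1.1833; window check -0.4 ≤ 1.1833 < 0.6 is false → out
[3] lift (-1,-4): star map gives 0.2111; window check -0.4 ≤ 0.2111 < 0.6 is true → IN Λ
[4] lift (0,4): star map gives -1.2111; window check -0.4 ≤ -1.2111 < 0.6 is false → out
[5] lift (-5,-12): star map gives -1.3667; window check -0.4 ≤ -1.3667 < 0.6 is false → out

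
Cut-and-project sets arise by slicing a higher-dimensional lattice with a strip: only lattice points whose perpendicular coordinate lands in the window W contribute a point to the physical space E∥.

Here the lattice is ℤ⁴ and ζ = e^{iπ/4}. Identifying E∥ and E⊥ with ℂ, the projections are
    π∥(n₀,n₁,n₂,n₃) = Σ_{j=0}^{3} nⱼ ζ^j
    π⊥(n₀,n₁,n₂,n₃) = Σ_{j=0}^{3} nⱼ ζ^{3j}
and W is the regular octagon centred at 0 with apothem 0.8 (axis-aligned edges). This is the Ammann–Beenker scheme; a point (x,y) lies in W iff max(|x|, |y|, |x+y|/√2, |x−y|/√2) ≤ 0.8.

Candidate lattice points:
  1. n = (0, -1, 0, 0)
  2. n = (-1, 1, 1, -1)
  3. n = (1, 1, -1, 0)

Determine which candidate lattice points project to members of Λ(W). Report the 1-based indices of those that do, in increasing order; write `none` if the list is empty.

none

π⊥(n) = n₀ + n₁ζ³ + n₂ζ⁶ + n₃ζ⁹ where ζ = e^{iπ/4}.
candidate 1: n = (0, -1, 0, 0) → π⊥ ≈ (+0.70711, -0.70711); max(|x|,|y|,|x±y|/√2) = 1.00000 > 0.8 ⇒ ∉ W
candidate 2: n = (-1, 1, 1, -1) → π⊥ ≈ (-2.41421, -1.00000); max(|x|,|y|,|x±y|/√2) = 2.41421 > 0.8 ⇒ ∉ W
candidate 3: n = (1, 1, -1, 0) → π⊥ ≈ (+0.29289, +1.70711); max(|x|,|y|,|x±y|/√2) = 1.70711 > 0.8 ⇒ ∉ W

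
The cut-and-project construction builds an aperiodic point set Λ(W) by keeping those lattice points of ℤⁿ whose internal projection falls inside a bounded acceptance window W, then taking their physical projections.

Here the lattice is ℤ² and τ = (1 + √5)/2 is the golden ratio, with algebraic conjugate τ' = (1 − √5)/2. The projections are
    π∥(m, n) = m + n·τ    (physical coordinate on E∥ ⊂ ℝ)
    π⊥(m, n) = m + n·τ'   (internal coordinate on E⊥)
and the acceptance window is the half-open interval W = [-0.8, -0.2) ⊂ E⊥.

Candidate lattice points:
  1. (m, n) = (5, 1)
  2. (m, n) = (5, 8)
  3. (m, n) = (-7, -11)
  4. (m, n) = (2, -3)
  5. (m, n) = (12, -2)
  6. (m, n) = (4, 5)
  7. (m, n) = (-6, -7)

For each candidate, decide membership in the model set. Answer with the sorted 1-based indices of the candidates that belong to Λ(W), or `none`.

Compute τ' = (1−√5)/2 = -0.61803, so π⊥(m,n) = m -0.61803·n.
#1 (5,1): internal coord 5 + (1)·τ' = +4.38197; +4.38197 ∉ [-0.8, -0.2) → out
#2 (5,8): internal coord 5 + (8)·τ' = +0.05573; +0.05573 ∉ [-0.8, -0.2) → out
#3 (-7,-11): internal coord -7 + (-11)·τ' = -0.20163; -0.20163 ∈ [-0.8, -0.2) → IN Λ
#4 (2,-3): internal coord 2 + (-3)·τ' = +3.85410; +3.85410 ∉ [-0.8, -0.2) → out
#5 (12,-2): internal coord 12 + (-2)·τ' = +13.23607; +13.23607 ∉ [-0.8, -0.2) → out
#6 (4,5): internal coord 4 + (5)·τ' = +0.90983; +0.90983 ∉ [-0.8, -0.2) → out
#7 (-6,-7): internal coord -6 + (-7)·τ' = -1.67376; -1.67376 ∉ [-0.8, -0.2) → out

3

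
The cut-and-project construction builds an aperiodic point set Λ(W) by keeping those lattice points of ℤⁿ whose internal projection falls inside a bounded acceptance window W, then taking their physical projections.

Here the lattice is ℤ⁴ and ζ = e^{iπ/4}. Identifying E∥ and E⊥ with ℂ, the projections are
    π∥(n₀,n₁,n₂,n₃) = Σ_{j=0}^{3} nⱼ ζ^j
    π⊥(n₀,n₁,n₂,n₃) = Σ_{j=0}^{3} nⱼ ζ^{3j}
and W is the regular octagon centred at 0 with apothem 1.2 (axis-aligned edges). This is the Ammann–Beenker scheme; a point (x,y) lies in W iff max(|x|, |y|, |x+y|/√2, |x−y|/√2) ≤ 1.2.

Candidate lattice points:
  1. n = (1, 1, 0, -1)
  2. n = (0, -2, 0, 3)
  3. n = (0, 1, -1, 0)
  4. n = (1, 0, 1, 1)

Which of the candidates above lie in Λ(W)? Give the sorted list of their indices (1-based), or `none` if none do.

1

π⊥(n) = n₀ + n₁ζ³ + n₂ζ⁶ + n₃ζ⁹ where ζ = e^{iπ/4}.
candidate 1: n = (1, 1, 0, -1) → π⊥ ≈ (-0.4142, +0.0000); max(|x|,|y|,|x±y|/√2) = 0.4142 ≤ 1.2 ⇒ ∈ W
candidate 2: n = (0, -2, 0, 3) → π⊥ ≈ (+3.5355, +0.7071); max(|x|,|y|,|x±y|/√2) = 3.5355 > 1.2 ⇒ ∉ W
candidate 3: n = (0, 1, -1, 0) → π⊥ ≈ (-0.7071, +1.7071); max(|x|,|y|,|x±y|/√2) = 1.7071 > 1.2 ⇒ ∉ W
candidate 4: n = (1, 0, 1, 1) → π⊥ ≈ (+1.7071, -0.2929); max(|x|,|y|,|x±y|/√2) = 1.7071 > 1.2 ⇒ ∉ W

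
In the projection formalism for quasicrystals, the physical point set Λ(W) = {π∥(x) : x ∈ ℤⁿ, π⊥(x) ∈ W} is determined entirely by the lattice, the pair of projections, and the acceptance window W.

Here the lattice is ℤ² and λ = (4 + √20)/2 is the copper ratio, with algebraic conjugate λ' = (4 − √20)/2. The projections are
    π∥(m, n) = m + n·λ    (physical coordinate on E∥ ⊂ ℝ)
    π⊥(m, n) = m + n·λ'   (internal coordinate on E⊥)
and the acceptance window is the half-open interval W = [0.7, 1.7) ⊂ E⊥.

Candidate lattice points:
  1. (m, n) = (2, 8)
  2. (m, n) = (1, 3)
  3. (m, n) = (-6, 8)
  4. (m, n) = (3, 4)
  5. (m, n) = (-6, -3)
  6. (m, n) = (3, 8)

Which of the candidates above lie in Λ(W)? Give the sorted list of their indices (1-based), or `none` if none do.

6

Numerically λ ≈ 4.236068 and λ' = −1/λ ≈ -0.236068.
[1] lift (2,8): star map gives 0.111456; window check 0.7 ≤ 0.111456 < 1.7 is false → out
[2] lift (1,3): star map gives 0.291796; window check 0.7 ≤ 0.291796 < 1.7 is false → out
[3] lift (-6,8): star map gives -7.888544; window check 0.7 ≤ -7.888544 < 1.7 is false → out
[4] lift (3,4): star map gives 2.055728; window check 0.7 ≤ 2.055728 < 1.7 is false → out
[5] lift (-6,-3): star map gives -5.291796; window check 0.7 ≤ -5.291796 < 1.7 is false → out
[6] lift (3,8): star map gives 1.111456; window check 0.7 ≤ 1.111456 < 1.7 is true → IN Λ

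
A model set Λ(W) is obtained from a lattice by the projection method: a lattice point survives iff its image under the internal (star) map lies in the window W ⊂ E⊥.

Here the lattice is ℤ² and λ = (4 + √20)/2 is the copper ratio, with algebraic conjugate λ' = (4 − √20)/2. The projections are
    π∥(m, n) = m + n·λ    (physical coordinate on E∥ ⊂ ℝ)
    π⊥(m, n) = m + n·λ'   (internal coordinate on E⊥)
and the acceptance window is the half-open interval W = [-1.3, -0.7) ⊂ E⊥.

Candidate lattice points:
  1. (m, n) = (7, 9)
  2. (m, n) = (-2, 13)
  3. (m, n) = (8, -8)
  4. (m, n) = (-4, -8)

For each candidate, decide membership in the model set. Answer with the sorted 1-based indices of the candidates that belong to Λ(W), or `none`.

Numerically λ ≈ 4.23607 and λ' = −1/λ ≈ -0.23607.
[1] lift (7,9): star map gives 4.87539; window check -1.3 ≤ 4.87539 < -0.7 is false → out
[2] lift (-2,13): star map gives -5.06888; window check -1.3 ≤ -5.06888 < -0.7 is false → out
[3] lift (8,-8): star map gives 9.88854; window check -1.3 ≤ 9.88854 < -0.7 is false → out
[4] lift (-4,-8): star map gives -2.11146; window check -1.3 ≤ -2.11146 < -0.7 is false → out

none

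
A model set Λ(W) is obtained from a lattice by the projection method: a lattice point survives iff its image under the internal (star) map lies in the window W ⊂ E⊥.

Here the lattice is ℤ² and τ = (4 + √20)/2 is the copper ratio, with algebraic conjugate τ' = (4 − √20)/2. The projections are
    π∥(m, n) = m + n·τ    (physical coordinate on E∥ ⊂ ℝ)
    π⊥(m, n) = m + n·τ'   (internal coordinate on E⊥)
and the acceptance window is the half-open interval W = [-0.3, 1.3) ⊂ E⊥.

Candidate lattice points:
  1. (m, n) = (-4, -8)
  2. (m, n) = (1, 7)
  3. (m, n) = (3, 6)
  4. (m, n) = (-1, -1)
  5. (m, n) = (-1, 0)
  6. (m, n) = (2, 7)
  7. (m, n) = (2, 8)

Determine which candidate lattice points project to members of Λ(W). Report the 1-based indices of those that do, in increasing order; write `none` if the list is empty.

6, 7

Compute τ' = (4−√20)/2 = -0.236068, so π⊥(m,n) = m -0.236068·n.
candidate 1: (m,n)=(-4,-8) → π∥ = -4-8·τ ≈ -37.888544, π⊥ = -4-8·τ' ≈ -2.111456 ∉ [-0.3, 1.3) ⇒ out
candidate 2: (m,n)=(1,7) → π∥ = 1+7·τ ≈ 30.652476, π⊥ = 1+7·τ' ≈ -0.652476 ∉ [-0.3, 1.3) ⇒ out
candidate 3: (m,n)=(3,6) → π∥ = 3+6·τ ≈ 28.416408, π⊥ = 3+6·τ' ≈ 1.583592 ∉ [-0.3, 1.3) ⇒ out
candidate 4: (m,n)=(-1,-1) → π∥ = -1-1·τ ≈ -5.236068, π⊥ = -1-1·τ' ≈ -0.763932 ∉ [-0.3, 1.3) ⇒ out
candidate 5: (m,n)=(-1,0) → π∥ = -1+0·τ ≈ -1.000000, π⊥ = -1+0·τ' ≈ -1.000000 ∉ [-0.3, 1.3) ⇒ out
candidate 6: (m,n)=(2,7) → π∥ = 2+7·τ ≈ 31.652476, π⊥ = 2+7·τ' ≈ 0.347524 ∈ [-0.3, 1.3) ⇒ IN Λ
candidate 7: (m,n)=(2,8) → π∥ = 2+8·τ ≈ 35.888544, π⊥ = 2+8·τ' ≈ 0.111456 ∈ [-0.3, 1.3) ⇒ IN Λ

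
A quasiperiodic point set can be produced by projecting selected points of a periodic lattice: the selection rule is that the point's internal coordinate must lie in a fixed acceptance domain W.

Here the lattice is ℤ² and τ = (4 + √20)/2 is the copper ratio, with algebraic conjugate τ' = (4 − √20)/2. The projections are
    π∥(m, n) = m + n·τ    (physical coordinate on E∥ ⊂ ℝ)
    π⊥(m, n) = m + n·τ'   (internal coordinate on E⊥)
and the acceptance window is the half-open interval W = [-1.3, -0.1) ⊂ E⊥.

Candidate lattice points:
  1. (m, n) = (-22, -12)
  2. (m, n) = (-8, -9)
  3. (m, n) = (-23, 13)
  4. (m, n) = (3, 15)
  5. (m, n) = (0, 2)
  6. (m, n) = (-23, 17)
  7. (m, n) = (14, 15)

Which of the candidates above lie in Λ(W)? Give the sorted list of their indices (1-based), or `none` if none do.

4, 5

Compute τ' = (4−√20)/2 = -0.2361, so π⊥(m,n) = m -0.2361·n.
candidate 1: (m,n)=(-22,-12) → π∥ = -22-12·τ ≈ -72.8328, π⊥ = -22-12·τ' ≈ -19.1672 ∉ [-1.3, -0.1) ⇒ out
candidate 2: (m,n)=(-8,-9) → π∥ = -8-9·τ ≈ -46.1246, π⊥ = -8-9·τ' ≈ -5.8754 ∉ [-1.3, -0.1) ⇒ out
candidate 3: (m,n)=(-23,13) → π∥ = -23+13·τ ≈ 32.0689, π⊥ = -23+13·τ' ≈ -26.0689 ∉ [-1.3, -0.1) ⇒ out
candidate 4: (m,n)=(3,15) → π∥ = 3+15·τ ≈ 66.5410, π⊥ = 3+15·τ' ≈ -0.5410 ∈ [-1.3, -0.1) ⇒ IN Λ
candidate 5: (m,n)=(0,2) → π∥ = 0+2·τ ≈ 8.4721, π⊥ = 0+2·τ' ≈ -0.4721 ∈ [-1.3, -0.1) ⇒ IN Λ
candidate 6: (m,n)=(-23,17) → π∥ = -23+17·τ ≈ 49.0132, π⊥ = -23+17·τ' ≈ -27.0132 ∉ [-1.3, -0.1) ⇒ out
candidate 7: (m,n)=(14,15) → π∥ = 14+15·τ ≈ 77.5410, π⊥ = 14+15·τ' ≈ 10.4590 ∉ [-1.3, -0.1) ⇒ out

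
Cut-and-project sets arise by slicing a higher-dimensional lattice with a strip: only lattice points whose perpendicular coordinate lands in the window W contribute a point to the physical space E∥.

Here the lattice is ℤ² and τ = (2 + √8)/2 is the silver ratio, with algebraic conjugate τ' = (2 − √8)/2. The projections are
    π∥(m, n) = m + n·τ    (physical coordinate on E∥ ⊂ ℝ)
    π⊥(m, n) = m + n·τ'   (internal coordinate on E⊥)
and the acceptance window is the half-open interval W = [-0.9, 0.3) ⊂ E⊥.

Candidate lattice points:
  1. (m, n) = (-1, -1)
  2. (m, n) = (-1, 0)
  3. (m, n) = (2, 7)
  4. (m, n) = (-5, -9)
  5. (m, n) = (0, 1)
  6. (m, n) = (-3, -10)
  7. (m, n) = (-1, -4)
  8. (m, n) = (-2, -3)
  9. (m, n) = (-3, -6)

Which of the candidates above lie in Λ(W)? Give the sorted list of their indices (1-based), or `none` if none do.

Compute τ' = (2−√8)/2 = -0.41421, so π⊥(m,n) = m -0.41421·n.
[1] lift (-1,-1): star map gives -0.58579; window check -0.9 ≤ -0.58579 < 0.3 is true → IN Λ
[2] lift (-1,0): star map gives -1.00000; window check -0.9 ≤ -1.00000 < 0.3 is false → out
[3] lift (2,7): star map gives -0.89949; window check -0.9 ≤ -0.89949 < 0.3 is true → IN Λ
[4] lift (-5,-9): star map gives -1.27208; window check -0.9 ≤ -1.27208 < 0.3 is false → out
[5] lift (0,1): star map gives -0.41421; window check -0.9 ≤ -0.41421 < 0.3 is true → IN Λ
[6] lift (-3,-10): star map gives 1.14214; window check -0.9 ≤ 1.14214 < 0.3 is false → out
[7] lift (-1,-4): star map gives 0.65685; window check -0.9 ≤ 0.65685 < 0.3 is false → out
[8] lift (-2,-3): star map gives -0.75736; window check -0.9 ≤ -0.75736 < 0.3 is true → IN Λ
[9] lift (-3,-6): star map gives -0.51472; window check -0.9 ≤ -0.51472 < 0.3 is true → IN Λ

1, 3, 5, 8, 9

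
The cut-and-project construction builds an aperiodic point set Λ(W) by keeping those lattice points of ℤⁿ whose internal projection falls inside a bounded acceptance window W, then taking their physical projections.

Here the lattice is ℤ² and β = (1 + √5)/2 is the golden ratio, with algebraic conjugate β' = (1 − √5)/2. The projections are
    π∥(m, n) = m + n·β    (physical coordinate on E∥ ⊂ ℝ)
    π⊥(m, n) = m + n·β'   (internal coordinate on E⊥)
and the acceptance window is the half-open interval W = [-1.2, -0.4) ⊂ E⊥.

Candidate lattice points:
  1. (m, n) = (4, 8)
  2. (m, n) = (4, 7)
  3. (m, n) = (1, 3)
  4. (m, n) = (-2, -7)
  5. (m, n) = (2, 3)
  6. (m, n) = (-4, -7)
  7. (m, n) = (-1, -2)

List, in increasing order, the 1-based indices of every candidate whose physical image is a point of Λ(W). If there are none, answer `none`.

1, 3

β' = (1−√5)/2 ≈ -0.618034.
#1 (4,8): internal coord 4 + (8)·β' = -0.944272; -0.944272 ∈ [-1.2, -0.4) → IN Λ
#2 (4,7): internal coord 4 + (7)·β' = -0.326238; -0.326238 ∉ [-1.2, -0.4) → out
#3 (1,3): internal coord 1 + (3)·β' = -0.854102; -0.854102 ∈ [-1.2, -0.4) → IN Λ
#4 (-2,-7): internal coord -2 + (-7)·β' = +2.326238; +2.326238 ∉ [-1.2, -0.4) → out
#5 (2,3): internal coord 2 + (3)·β' = +0.145898; +0.145898 ∉ [-1.2, -0.4) → out
#6 (-4,-7): internal coord -4 + (-7)·β' = +0.326238; +0.326238 ∉ [-1.2, -0.4) → out
#7 (-1,-2): internal coord -1 + (-2)·β' = +0.236068; +0.236068 ∉ [-1.2, -0.4) → out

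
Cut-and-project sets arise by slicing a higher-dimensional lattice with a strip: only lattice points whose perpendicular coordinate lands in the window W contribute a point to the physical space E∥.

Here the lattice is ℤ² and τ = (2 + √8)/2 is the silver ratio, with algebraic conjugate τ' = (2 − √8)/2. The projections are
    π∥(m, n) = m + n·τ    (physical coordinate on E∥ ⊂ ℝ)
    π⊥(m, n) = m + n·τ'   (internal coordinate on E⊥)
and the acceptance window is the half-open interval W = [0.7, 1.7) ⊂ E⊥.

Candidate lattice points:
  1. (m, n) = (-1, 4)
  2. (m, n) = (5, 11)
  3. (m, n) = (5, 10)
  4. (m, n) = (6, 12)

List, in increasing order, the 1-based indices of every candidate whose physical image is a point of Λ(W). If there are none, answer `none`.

Compute τ' = (2−√8)/2 = -0.4142, so π⊥(m,n) = m -0.4142·n.
[1] lift (-1,4): star map gives -2.6569; window check 0.7 ≤ -2.6569 < 1.7 is false → out
[2] lift (5,11): star map gives 0.4437; window check 0.7 ≤ 0.4437 < 1.7 is false → out
[3] lift (5,10): star map gives 0.8579; window check 0.7 ≤ 0.8579 < 1.7 is true → IN Λ
[4] lift (6,12): star map gives 1.0294; window check 0.7 ≤ 1.0294 < 1.7 is true → IN Λ

3, 4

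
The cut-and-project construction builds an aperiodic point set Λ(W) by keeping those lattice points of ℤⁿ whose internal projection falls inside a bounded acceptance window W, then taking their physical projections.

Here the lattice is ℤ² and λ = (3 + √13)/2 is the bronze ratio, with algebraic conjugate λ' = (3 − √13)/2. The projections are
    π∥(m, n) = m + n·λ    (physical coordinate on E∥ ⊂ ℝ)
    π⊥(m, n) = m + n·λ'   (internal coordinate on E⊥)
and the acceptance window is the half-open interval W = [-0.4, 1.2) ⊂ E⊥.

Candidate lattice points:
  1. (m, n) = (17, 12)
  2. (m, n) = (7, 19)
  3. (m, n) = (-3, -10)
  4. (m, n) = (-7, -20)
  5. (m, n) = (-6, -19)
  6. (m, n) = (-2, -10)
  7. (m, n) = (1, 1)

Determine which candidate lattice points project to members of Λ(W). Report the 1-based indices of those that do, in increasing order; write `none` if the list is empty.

λ' = (3−√13)/2 ≈ -0.30278.
[1] lift (17,12): star map gives 13.36669; window check -0.4 ≤ 13.36669 < 1.2 is false → out
[2] lift (7,19): star map gives 1.24726; window check -0.4 ≤ 1.24726 < 1.2 is false → out
[3] lift (-3,-10): star map gives 0.02776; window check -0.4 ≤ 0.02776 < 1.2 is true → IN Λ
[4] lift (-7,-20): star map gives -0.94449; window check -0.4 ≤ -0.94449 < 1.2 is false → out
[5] lift (-6,-19): star map gives -0.24726; window check -0.4 ≤ -0.24726 < 1.2 is true → IN Λ
[6] lift (-2,-10): star map gives 1.02776; window check -0.4 ≤ 1.02776 < 1.2 is true → IN Λ
[7] lift (1,1): star map gives 0.69722; window check -0.4 ≤ 0.69722 < 1.2 is true → IN Λ

3, 5, 6, 7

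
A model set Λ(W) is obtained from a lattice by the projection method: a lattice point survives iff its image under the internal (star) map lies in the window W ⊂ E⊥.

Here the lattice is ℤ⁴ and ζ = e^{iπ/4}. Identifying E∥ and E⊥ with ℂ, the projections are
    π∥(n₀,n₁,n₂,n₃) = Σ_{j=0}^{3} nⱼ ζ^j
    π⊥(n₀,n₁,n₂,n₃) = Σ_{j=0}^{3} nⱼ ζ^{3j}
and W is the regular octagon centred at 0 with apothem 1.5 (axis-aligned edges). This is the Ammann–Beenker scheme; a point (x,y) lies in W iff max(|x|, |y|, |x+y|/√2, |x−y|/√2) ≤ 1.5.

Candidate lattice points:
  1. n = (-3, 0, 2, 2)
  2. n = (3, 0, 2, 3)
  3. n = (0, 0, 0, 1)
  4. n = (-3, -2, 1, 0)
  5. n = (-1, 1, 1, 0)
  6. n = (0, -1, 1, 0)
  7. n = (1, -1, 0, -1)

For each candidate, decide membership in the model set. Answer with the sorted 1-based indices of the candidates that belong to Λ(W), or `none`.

3

π⊥(n) = n₀ + n₁ζ³ + n₂ζ⁶ + n₃ζ⁹ where ζ = e^{iπ/4}.
candidate 1: n = (-3, 0, 2, 2) → π⊥ ≈ (-1.5858, -0.5858); max(|x|,|y|,|x±y|/√2) = 1.5858 > 1.5 ⇒ ∉ W
candidate 2: n = (3, 0, 2, 3) → π⊥ ≈ (+5.1213, +0.1213); max(|x|,|y|,|x±y|/√2) = 5.1213 > 1.5 ⇒ ∉ W
candidate 3: n = (0, 0, 0, 1) → π⊥ ≈ (+0.7071, +0.7071); max(|x|,|y|,|x±y|/√2) = 1.0000 ≤ 1.5 ⇒ ∈ W
candidate 4: n = (-3, -2, 1, 0) → π⊥ ≈ (-1.5858, -2.4142); max(|x|,|y|,|x±y|/√2) = 2.8284 > 1.5 ⇒ ∉ W
candidate 5: n = (-1, 1, 1, 0) → π⊥ ≈ (-1.7071, -0.2929); max(|x|,|y|,|x±y|/√2) = 1.7071 > 1.5 ⇒ ∉ W
candidate 6: n = (0, -1, 1, 0) → π⊥ ≈ (+0.7071, -1.7071); max(|x|,|y|,|x±y|/√2) = 1.7071 > 1.5 ⇒ ∉ W
candidate 7: n = (1, -1, 0, -1) → π⊥ ≈ (+1.0000, -1.4142); max(|x|,|y|,|x±y|/√2) = 1.7071 > 1.5 ⇒ ∉ W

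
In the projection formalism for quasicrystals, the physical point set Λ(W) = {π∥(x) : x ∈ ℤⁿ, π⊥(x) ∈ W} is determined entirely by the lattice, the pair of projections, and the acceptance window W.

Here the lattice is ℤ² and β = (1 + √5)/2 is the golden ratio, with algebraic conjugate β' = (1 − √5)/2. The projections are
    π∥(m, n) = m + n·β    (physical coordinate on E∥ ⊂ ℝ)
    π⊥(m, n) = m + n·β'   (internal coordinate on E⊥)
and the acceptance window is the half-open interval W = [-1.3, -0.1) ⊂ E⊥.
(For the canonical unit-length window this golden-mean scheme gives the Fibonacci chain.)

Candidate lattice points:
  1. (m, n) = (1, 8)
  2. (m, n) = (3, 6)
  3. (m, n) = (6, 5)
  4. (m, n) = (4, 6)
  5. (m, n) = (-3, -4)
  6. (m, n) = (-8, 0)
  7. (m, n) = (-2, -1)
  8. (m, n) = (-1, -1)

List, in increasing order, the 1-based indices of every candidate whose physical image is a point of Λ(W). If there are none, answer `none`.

2, 5, 8

β' = (1−√5)/2 ≈ -0.618034.
#1 (1,8): internal coord 1 + (8)·β' = -3.944272; -3.944272 ∉ [-1.3, -0.1) → out
#2 (3,6): internal coord 3 + (6)·β' = -0.708204; -0.708204 ∈ [-1.3, -0.1) → IN Λ
#3 (6,5): internal coord 6 + (5)·β' = +2.909830; +2.909830 ∉ [-1.3, -0.1) → out
#4 (4,6): internal coord 4 + (6)·β' = +0.291796; +0.291796 ∉ [-1.3, -0.1) → out
#5 (-3,-4): internal coord -3 + (-4)·β' = -0.527864; -0.527864 ∈ [-1.3, -0.1) → IN Λ
#6 (-8,0): internal coord -8 + (0)·β' = -8.000000; -8.000000 ∉ [-1.3, -0.1) → out
#7 (-2,-1): internal coord -2 + (-1)·β' = -1.381966; -1.381966 ∉ [-1.3, -0.1) → out
#8 (-1,-1): internal coord -1 + (-1)·β' = -0.381966; -0.381966 ∈ [-1.3, -0.1) → IN Λ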